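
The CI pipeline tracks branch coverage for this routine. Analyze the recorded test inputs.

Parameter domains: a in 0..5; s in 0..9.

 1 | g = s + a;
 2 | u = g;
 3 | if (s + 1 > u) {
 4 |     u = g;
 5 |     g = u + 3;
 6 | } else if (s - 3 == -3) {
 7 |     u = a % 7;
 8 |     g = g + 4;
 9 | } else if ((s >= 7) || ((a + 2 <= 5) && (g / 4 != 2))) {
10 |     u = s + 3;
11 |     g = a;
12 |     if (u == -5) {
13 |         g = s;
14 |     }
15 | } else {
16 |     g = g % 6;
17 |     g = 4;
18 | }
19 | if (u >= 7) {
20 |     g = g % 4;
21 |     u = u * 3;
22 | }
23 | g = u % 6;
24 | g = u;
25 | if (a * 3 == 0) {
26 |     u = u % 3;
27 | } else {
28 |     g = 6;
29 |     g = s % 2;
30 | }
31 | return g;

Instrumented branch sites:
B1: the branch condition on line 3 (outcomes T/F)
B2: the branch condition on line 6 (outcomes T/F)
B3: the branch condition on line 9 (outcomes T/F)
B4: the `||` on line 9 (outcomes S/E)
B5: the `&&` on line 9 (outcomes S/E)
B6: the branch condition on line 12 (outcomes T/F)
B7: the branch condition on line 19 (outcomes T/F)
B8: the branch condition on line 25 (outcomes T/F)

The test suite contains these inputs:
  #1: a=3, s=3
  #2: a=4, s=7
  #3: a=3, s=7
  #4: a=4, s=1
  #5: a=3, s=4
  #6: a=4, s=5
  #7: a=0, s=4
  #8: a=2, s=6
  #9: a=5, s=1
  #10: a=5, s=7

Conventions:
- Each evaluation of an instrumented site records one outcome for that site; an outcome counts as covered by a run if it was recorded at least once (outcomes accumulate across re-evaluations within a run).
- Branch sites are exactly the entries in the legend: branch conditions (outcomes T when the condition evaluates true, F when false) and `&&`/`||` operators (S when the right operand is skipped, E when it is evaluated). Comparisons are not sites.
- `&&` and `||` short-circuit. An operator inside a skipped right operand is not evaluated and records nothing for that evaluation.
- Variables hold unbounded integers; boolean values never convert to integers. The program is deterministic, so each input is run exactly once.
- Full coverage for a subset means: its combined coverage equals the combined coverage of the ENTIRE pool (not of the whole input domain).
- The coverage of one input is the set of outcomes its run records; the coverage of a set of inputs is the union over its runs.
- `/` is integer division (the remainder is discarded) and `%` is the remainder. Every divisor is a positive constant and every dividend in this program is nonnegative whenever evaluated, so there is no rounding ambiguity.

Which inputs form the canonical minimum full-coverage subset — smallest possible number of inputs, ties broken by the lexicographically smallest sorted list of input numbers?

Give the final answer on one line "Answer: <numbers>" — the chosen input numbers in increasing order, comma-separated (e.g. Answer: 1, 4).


#1 (a=3, s=3) -> covered: B1=F, B2=F, B3=T, B4=E, B5=E, B6=F, B7=F, B8=F
#2 (a=4, s=7) -> covered: B1=F, B2=F, B3=T, B4=S, B6=F, B7=T, B8=F
#3 (a=3, s=7) -> covered: B1=F, B2=F, B3=T, B4=S, B6=F, B7=T, B8=F
#4 (a=4, s=1) -> covered: B1=F, B2=F, B3=F, B4=E, B5=S, B7=F, B8=F
#5 (a=3, s=4) -> covered: B1=F, B2=F, B3=T, B4=E, B5=E, B6=F, B7=T, B8=F
#6 (a=4, s=5) -> covered: B1=F, B2=F, B3=F, B4=E, B5=S, B7=T, B8=F
#7 (a=0, s=4) -> covered: B1=T, B7=F, B8=T
#8 (a=2, s=6) -> covered: B1=F, B2=F, B3=F, B4=E, B5=E, B7=T, B8=F
#9 (a=5, s=1) -> covered: B1=F, B2=F, B3=F, B4=E, B5=S, B7=F, B8=F
#10 (a=5, s=7) -> covered: B1=F, B2=F, B3=T, B4=S, B6=F, B7=T, B8=F
union over all inputs: B1=T, B1=F, B2=F, B3=T, B3=F, B4=S, B4=E, B5=S, B5=E, B6=F, B7=T, B7=F, B8=T, B8=F (14 outcomes)
checked all size-1 subsets: none covers 14 outcomes (max 8/14)
checked all size-2 subsets: none covers 14 outcomes (max 11/14)
checked all size-3 subsets: none covers 14 outcomes (max 13/14)
size 4: inputs {1, 2, 4, 7} cover all 14 outcomes, and no lexicographically smaller subset of this size does
Answer: 1, 2, 4, 7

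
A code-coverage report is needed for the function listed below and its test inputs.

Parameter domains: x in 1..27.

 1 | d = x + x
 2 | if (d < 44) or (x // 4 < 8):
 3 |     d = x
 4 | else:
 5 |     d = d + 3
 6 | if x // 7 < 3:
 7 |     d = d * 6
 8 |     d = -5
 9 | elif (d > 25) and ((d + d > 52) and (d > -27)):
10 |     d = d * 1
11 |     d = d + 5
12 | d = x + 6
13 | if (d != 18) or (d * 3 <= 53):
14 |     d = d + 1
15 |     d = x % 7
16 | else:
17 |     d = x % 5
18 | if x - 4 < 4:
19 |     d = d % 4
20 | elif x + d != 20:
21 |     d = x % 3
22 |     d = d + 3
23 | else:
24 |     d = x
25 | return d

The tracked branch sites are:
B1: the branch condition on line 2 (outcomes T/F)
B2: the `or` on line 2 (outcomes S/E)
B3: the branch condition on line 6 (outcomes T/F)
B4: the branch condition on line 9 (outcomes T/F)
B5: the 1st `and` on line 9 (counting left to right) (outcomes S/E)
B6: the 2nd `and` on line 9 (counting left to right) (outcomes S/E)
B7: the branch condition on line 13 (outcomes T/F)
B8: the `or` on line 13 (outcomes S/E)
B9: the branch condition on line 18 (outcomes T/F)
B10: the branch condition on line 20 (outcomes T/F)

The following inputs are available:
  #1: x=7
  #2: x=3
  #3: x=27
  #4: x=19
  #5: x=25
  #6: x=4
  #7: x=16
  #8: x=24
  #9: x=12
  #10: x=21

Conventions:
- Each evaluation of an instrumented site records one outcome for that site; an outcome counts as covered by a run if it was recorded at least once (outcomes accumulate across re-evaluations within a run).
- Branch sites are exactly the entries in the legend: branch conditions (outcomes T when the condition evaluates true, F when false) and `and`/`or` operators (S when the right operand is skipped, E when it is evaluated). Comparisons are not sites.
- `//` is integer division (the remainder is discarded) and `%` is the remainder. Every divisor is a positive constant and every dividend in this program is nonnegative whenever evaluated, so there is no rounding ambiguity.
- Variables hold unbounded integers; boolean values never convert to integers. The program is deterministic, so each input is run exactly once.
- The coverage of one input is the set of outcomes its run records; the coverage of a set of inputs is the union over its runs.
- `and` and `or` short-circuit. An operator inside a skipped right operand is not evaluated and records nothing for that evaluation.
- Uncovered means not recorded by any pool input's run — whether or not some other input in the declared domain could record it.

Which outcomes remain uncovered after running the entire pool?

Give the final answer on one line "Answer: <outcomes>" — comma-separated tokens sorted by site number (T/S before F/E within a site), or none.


input #1 (x=7): events B2->S, B1->T, B3->T, B8->S, B7->T, B9->T; covers B1=T, B2=S, B3=T, B7=T, B8=S, B9=T
input #2 (x=3): events B2->S, B1->T, B3->T, B8->S, B7->T, B9->T; covers B1=T, B2=S, B3=T, B7=T, B8=S, B9=T
input #3 (x=27): events B2->E, B1->T, B3->F, B5->E, B6->E, B4->T, B8->S, B7->T, B9->F, B10->T; covers B1=T, B2=E, B3=F, B4=T, B5=E, B6=E, B7=T, B8=S, B9=F, B10=T
input #4 (x=19): events B2->S, B1->T, B3->T, B8->S, B7->T, B9->F, B10->T; covers B1=T, B2=S, B3=T, B7=T, B8=S, B9=F, B10=T
input #5 (x=25): events B2->E, B1->T, B3->F, B5->S, B4->F, B8->S, B7->T, B9->F, B10->T; covers B1=T, B2=E, B3=F, B4=F, B5=S, B7=T, B8=S, B9=F, B10=T
input #6 (x=4): events B2->S, B1->T, B3->T, B8->S, B7->T, B9->T; covers B1=T, B2=S, B3=T, B7=T, B8=S, B9=T
input #7 (x=16): events B2->S, B1->T, B3->T, B8->S, B7->T, B9->F, B10->T; covers B1=T, B2=S, B3=T, B7=T, B8=S, B9=F, B10=T
input #8 (x=24): events B2->E, B1->T, B3->F, B5->S, B4->F, B8->S, B7->T, B9->F, B10->T; covers B1=T, B2=E, B3=F, B4=F, B5=S, B7=T, B8=S, B9=F, B10=T
input #9 (x=12): events B2->S, B1->T, B3->T, B8->E, B7->F, B9->F, B10->T; covers B1=T, B2=S, B3=T, B7=F, B8=E, B9=F, B10=T
input #10 (x=21): events B2->S, B1->T, B3->F, B5->S, B4->F, B8->S, B7->T, B9->F, B10->T; covers B1=T, B2=S, B3=F, B4=F, B5=S, B7=T, B8=S, B9=F, B10=T
union over the pool: B1=T, B2=S, B2=E, B3=T, B3=F, B4=T, B4=F, B5=S, B5=E, B6=E, B7=T, B7=F, B8=S, B8=E, B9=T, B9=F, B10=T
uncovered (3 of 20): B1=F, B6=S, B10=F
Answer: B1=F, B6=S, B10=F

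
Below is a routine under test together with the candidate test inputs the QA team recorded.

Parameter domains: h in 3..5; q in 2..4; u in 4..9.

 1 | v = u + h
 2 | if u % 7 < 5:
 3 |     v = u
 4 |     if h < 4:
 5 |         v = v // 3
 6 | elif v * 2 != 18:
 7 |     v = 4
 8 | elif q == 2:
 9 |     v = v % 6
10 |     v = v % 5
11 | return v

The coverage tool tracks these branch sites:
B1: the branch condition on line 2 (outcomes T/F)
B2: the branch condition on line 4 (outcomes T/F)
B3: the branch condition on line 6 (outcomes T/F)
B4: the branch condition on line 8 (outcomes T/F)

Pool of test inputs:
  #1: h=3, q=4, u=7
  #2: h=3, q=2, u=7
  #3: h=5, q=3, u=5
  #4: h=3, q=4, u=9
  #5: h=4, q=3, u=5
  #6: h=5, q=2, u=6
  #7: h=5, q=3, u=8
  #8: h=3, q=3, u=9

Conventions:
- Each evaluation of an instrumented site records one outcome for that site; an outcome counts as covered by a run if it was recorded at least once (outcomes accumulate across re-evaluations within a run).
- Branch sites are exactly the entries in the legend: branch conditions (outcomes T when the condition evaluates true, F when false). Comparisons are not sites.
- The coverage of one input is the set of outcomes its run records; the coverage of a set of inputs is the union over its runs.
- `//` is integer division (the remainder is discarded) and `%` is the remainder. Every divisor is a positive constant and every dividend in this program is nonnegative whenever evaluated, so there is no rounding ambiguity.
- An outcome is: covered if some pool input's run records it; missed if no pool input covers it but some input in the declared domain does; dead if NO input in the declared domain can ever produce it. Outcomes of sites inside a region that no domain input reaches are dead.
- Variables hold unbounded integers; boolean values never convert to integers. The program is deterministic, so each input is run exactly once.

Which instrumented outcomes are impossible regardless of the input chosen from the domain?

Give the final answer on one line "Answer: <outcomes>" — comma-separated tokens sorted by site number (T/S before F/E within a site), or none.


sweeping the full domain (54 inputs) for each outcome:
  reachable outcomes have witnesses, e.g. B1=T (e.g. h=3, q=2, u=4), B1=F (e.g. h=3, q=2, u=5), B2=T (e.g. h=3, q=2, u=4), B2=F (e.g. h=4, q=2, u=4)
Answer: none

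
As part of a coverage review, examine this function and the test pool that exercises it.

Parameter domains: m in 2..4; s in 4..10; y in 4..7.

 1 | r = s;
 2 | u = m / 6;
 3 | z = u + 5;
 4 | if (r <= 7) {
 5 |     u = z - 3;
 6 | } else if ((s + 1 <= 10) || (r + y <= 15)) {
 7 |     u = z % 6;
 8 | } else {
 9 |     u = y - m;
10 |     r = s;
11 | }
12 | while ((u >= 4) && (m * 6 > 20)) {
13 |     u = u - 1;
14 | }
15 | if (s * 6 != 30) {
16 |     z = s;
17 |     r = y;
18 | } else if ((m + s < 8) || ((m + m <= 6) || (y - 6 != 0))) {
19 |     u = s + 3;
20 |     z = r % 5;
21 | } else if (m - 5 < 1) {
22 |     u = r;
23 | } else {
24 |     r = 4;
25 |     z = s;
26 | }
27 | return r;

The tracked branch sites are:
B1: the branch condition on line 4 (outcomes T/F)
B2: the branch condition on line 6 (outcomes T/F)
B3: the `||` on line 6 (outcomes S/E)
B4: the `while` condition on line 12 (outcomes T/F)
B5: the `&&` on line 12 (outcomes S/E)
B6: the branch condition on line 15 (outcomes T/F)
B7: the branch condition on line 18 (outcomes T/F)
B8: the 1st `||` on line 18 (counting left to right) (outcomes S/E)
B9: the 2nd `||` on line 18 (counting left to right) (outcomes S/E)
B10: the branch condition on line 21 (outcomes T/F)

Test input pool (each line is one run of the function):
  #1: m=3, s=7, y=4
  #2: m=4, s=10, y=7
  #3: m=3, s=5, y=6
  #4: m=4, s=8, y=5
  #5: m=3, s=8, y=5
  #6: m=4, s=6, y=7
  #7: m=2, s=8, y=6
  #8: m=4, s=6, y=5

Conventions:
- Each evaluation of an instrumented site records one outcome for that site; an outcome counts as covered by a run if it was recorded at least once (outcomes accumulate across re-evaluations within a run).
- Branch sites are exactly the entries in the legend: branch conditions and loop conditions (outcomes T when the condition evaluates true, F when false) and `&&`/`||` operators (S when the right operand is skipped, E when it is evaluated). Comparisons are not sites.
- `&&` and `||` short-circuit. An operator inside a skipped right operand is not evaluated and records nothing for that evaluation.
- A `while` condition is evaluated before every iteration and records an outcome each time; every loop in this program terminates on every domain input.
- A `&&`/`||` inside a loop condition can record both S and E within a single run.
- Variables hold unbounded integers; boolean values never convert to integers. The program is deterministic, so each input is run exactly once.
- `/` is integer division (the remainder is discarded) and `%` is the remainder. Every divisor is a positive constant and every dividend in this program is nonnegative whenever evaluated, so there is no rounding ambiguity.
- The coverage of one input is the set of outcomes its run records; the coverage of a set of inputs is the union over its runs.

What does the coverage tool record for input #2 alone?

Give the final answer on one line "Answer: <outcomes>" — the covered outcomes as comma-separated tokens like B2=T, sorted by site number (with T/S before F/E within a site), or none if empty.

Simulating input #2 (m=4, s=10, y=7) step by step:
  B1->F, B3->E, B2->F, B5->S, B4->F, B6->T
deduplicating events, the covered set is: B1=F, B2=F, B3=E, B4=F, B5=S, B6=T

Answer: B1=F, B2=F, B3=E, B4=F, B5=S, B6=T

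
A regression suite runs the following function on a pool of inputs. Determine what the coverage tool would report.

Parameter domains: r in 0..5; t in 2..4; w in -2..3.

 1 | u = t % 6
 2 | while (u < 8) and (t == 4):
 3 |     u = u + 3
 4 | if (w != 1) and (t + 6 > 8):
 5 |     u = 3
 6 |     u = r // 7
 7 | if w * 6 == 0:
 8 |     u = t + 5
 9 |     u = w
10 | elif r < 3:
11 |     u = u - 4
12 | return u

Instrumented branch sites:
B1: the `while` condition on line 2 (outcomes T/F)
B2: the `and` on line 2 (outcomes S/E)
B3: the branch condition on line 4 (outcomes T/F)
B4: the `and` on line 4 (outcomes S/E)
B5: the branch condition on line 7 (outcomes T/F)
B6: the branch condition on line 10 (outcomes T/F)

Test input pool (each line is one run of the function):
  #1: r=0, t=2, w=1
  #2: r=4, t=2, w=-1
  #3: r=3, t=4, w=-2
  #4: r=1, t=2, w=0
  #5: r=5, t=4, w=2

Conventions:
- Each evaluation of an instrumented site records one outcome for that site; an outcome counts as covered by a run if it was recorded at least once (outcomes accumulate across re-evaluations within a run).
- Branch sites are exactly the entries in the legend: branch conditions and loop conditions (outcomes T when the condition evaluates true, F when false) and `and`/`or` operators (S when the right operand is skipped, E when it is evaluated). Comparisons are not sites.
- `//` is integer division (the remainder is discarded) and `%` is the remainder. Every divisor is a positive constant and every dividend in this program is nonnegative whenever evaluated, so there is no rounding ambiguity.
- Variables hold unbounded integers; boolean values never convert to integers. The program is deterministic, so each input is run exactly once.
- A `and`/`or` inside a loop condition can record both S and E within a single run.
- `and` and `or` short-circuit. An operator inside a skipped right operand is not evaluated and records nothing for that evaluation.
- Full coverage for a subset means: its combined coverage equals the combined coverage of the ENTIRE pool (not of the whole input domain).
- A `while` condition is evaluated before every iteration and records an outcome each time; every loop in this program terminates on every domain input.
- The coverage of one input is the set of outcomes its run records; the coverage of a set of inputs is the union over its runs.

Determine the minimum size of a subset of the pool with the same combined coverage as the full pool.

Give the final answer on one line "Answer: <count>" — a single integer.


test 1 (r=0, t=2, w=1) fires B2->E, B1->F, B4->S, B3->F, B5->F, B6->T; hits B1=F, B2=E, B3=F, B4=S, B5=F, B6=T
test 2 (r=4, t=2, w=-1) fires B2->E, B1->F, B4->E, B3->F, B5->F, B6->F; hits B1=F, B2=E, B3=F, B4=E, B5=F, B6=F
test 3 (r=3, t=4, w=-2) fires B2->E, B1->T, B2->E, B1->T, B2->S, B1->F, B4->E, B3->T, B5->F, B6->F; hits B1=T, B1=F, B2=S, B2=E, B3=T, B4=E, B5=F, B6=F
test 4 (r=1, t=2, w=0) fires B2->E, B1->F, B4->E, B3->F, B5->T; hits B1=F, B2=E, B3=F, B4=E, B5=T
test 5 (r=5, t=4, w=2) fires B2->E, B1->T, B2->E, B1->T, B2->S, B1->F, B4->E, B3->T, B5->F, B6->F; hits B1=T, B1=F, B2=S, B2=E, B3=T, B4=E, B5=F, B6=F
union over all inputs: B1=T, B1=F, B2=S, B2=E, B3=T, B3=F, B4=S, B4=E, B5=T, B5=F, B6=T, B6=F (12 outcomes)
checked all size-1 subsets: none covers 12 outcomes (max 8/12)
checked all size-2 subsets: none covers 12 outcomes (max 11/12)
inputs {1, 3, 4} (size 3) cover everything; no size-3 subset with a lexicographically smaller index list covers all 12
Answer: 3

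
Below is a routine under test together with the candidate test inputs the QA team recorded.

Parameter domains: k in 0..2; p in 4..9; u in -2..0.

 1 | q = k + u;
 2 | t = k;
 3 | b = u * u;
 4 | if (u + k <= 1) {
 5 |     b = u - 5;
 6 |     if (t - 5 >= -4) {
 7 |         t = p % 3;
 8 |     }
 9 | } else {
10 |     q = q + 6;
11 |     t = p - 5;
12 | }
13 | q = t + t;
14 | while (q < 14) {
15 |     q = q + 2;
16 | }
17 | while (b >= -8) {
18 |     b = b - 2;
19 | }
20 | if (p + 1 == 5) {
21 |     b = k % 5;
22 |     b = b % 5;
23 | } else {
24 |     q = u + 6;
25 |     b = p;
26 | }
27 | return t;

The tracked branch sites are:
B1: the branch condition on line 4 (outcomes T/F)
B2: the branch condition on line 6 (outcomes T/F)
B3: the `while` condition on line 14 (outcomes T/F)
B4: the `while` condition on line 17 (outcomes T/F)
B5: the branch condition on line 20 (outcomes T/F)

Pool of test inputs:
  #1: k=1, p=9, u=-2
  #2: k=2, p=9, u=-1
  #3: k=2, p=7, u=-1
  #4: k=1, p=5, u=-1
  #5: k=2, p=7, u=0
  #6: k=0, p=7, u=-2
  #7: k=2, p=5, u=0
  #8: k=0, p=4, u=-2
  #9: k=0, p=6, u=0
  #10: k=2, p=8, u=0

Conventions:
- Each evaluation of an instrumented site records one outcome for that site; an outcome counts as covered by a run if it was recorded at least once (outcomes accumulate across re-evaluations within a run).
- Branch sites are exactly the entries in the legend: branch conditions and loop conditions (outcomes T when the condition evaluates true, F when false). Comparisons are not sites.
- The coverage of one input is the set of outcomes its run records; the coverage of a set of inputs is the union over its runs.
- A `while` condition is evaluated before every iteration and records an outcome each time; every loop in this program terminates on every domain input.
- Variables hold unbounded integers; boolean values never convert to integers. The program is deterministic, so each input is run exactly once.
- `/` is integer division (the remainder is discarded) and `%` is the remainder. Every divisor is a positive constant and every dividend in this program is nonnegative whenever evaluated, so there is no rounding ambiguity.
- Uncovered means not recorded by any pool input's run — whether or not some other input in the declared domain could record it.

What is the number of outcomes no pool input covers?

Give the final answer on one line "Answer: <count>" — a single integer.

run #1 (k=1, p=9, u=-2) runs B1->T, B2->T, B3->T, B3->T, B3->T, B3->T, B3->T, B3->T, B3->T, B3->F, B4->T, B4->F, B5->F; records B1=T, B2=T, B3=T, B3=F, B4=T, B4=F, B5=F
run #2 (k=2, p=9, u=-1) runs B1->T, B2->T, B3->T, B3->T, B3->T, B3->T, B3->T, B3->T, B3->T, B3->F, B4->T, B4->T, B4->F, B5->F; records B1=T, B2=T, B3=T, B3=F, B4=T, B4=F, B5=F
run #3 (k=2, p=7, u=-1) runs B1->T, B2->T, B3->T, B3->T, B3->T, B3->T, B3->T, B3->T, B3->F, B4->T, B4->T, B4->F, B5->F; records B1=T, B2=T, B3=T, B3=F, B4=T, B4=F, B5=F
run #4 (k=1, p=5, u=-1) runs B1->T, B2->T, B3->T, B3->T, B3->T, B3->T, B3->T, B3->F, B4->T, B4->T, B4->F, B5->F; records B1=T, B2=T, B3=T, B3=F, B4=T, B4=F, B5=F
run #5 (k=2, p=7, u=0) runs B1->F, B3->T, B3->T, B3->T, B3->T, B3->T, B3->F, B4->T, B4->T, B4->T, B4->T, B4->T, B4->F, B5->F; records B1=F, B3=T, B3=F, B4=T, B4=F, B5=F
run #6 (k=0, p=7, u=-2) runs B1->T, B2->F, B3->T, B3->T, B3->T, B3->T, B3->T, B3->T, B3->T, B3->F, B4->T, B4->F, B5->F; records B1=T, B2=F, B3=T, B3=F, B4=T, B4=F, B5=F
run #7 (k=2, p=5, u=0) runs B1->F, B3->T, B3->T, B3->T, B3->T, B3->T, B3->T, B3->T, B3->F, B4->T, B4->T, B4->T, B4->T, B4->T, ...; records B1=F, B3=T, B3=F, B4=T, B4=F, B5=F
run #8 (k=0, p=4, u=-2) runs B1->T, B2->F, B3->T, B3->T, B3->T, B3->T, B3->T, B3->T, B3->T, B3->F, B4->T, B4->F, B5->T; records B1=T, B2=F, B3=T, B3=F, B4=T, B4=F, B5=T
run #9 (k=0, p=6, u=0) runs B1->T, B2->F, B3->T, B3->T, B3->T, B3->T, B3->T, B3->T, B3->T, B3->F, B4->T, B4->T, B4->F, B5->F; records B1=T, B2=F, B3=T, B3=F, B4=T, B4=F, B5=F
run #10 (k=2, p=8, u=0) runs B1->F, B3->T, B3->T, B3->T, B3->T, B3->F, B4->T, B4->T, B4->T, B4->T, B4->T, B4->F, B5->F; records B1=F, B3=T, B3=F, B4=T, B4=F, B5=F
union over the pool: B1=T, B1=F, B2=T, B2=F, B3=T, B3=F, B4=T, B4=F, B5=T, B5=F
uncovered (0 of 10): none

Answer: 0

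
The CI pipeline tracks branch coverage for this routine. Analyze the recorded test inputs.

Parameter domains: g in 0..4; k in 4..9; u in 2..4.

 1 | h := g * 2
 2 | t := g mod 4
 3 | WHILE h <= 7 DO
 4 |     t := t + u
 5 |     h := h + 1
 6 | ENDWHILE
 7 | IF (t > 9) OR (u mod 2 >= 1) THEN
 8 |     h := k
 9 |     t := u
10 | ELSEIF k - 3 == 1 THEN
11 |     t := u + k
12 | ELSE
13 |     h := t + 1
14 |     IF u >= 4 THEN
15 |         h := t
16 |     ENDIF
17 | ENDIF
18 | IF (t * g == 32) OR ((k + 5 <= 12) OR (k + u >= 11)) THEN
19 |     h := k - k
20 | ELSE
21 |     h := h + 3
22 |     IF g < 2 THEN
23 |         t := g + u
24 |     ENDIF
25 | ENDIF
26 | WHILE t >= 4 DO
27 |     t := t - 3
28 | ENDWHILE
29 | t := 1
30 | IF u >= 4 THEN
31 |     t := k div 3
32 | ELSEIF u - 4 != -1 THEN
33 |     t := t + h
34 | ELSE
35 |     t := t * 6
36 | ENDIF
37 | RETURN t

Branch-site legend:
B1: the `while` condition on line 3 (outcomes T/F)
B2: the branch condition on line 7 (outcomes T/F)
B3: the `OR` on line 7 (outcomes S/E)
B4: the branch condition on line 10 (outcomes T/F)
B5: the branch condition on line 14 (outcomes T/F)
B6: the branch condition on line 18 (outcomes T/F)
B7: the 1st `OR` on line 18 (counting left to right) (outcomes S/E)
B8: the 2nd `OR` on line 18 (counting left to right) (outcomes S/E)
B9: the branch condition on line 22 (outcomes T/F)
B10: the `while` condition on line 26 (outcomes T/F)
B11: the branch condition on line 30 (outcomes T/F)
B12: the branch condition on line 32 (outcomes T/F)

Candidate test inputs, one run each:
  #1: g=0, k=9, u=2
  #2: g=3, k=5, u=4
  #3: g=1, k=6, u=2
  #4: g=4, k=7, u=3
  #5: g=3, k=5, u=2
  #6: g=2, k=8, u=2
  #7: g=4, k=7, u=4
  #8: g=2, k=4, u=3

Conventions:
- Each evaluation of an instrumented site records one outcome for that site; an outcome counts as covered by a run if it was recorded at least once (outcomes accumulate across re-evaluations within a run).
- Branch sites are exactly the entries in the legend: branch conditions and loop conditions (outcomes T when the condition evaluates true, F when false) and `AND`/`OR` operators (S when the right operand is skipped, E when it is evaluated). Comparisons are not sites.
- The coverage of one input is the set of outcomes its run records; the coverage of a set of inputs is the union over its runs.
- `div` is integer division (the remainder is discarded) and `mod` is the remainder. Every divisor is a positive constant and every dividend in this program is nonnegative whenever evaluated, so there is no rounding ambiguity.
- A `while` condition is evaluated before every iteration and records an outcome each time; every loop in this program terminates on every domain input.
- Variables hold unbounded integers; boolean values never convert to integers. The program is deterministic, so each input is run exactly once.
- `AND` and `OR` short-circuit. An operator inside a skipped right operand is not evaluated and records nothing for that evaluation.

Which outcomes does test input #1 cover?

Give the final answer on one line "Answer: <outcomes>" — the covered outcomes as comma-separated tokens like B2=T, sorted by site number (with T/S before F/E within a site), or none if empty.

Simulating input #1 (g=0, k=9, u=2) step by step:
  B1->T, B1->T, B1->T, B1->T, B1->T, B1->T, B1->T, B1->T, B1->F, B3->S
  B2->T, B7->E, B8->E, B6->T, B10->F, B11->F, B12->T
distinct outcomes covered: B1=T, B1=F, B2=T, B3=S, B6=T, B7=E, B8=E, B10=F, B11=F, B12=T

Answer: B1=T, B1=F, B2=T, B3=S, B6=T, B7=E, B8=E, B10=F, B11=F, B12=T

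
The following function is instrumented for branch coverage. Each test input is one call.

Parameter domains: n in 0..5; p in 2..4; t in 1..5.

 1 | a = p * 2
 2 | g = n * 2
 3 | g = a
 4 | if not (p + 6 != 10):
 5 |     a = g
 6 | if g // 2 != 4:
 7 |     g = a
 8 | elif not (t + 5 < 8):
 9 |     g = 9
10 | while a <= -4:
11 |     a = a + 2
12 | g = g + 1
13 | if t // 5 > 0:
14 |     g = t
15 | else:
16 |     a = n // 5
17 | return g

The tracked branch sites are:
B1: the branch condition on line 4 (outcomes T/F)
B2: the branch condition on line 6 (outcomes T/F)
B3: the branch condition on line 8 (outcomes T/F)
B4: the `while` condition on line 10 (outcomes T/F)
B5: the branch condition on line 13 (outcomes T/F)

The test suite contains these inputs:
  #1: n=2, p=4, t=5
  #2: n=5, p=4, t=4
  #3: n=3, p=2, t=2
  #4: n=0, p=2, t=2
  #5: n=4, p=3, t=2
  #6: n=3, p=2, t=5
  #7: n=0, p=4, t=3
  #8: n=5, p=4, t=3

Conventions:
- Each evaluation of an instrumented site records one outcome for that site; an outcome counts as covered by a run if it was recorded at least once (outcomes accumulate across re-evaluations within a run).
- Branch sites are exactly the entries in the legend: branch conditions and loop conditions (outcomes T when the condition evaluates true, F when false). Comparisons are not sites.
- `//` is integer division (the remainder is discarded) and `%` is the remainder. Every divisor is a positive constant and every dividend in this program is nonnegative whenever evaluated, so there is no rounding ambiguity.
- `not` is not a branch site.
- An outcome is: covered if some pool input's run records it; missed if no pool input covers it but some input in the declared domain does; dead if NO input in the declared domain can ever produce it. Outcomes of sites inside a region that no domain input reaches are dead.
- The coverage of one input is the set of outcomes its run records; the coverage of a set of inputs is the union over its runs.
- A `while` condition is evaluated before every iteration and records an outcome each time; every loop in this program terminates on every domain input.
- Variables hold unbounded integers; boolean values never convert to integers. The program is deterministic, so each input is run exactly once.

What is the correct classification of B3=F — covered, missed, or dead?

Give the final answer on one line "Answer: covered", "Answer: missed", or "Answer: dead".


no pool input records B3=F
but domain input (n=0, p=4, t=1) does record it -> reachable, so missed
Answer: missed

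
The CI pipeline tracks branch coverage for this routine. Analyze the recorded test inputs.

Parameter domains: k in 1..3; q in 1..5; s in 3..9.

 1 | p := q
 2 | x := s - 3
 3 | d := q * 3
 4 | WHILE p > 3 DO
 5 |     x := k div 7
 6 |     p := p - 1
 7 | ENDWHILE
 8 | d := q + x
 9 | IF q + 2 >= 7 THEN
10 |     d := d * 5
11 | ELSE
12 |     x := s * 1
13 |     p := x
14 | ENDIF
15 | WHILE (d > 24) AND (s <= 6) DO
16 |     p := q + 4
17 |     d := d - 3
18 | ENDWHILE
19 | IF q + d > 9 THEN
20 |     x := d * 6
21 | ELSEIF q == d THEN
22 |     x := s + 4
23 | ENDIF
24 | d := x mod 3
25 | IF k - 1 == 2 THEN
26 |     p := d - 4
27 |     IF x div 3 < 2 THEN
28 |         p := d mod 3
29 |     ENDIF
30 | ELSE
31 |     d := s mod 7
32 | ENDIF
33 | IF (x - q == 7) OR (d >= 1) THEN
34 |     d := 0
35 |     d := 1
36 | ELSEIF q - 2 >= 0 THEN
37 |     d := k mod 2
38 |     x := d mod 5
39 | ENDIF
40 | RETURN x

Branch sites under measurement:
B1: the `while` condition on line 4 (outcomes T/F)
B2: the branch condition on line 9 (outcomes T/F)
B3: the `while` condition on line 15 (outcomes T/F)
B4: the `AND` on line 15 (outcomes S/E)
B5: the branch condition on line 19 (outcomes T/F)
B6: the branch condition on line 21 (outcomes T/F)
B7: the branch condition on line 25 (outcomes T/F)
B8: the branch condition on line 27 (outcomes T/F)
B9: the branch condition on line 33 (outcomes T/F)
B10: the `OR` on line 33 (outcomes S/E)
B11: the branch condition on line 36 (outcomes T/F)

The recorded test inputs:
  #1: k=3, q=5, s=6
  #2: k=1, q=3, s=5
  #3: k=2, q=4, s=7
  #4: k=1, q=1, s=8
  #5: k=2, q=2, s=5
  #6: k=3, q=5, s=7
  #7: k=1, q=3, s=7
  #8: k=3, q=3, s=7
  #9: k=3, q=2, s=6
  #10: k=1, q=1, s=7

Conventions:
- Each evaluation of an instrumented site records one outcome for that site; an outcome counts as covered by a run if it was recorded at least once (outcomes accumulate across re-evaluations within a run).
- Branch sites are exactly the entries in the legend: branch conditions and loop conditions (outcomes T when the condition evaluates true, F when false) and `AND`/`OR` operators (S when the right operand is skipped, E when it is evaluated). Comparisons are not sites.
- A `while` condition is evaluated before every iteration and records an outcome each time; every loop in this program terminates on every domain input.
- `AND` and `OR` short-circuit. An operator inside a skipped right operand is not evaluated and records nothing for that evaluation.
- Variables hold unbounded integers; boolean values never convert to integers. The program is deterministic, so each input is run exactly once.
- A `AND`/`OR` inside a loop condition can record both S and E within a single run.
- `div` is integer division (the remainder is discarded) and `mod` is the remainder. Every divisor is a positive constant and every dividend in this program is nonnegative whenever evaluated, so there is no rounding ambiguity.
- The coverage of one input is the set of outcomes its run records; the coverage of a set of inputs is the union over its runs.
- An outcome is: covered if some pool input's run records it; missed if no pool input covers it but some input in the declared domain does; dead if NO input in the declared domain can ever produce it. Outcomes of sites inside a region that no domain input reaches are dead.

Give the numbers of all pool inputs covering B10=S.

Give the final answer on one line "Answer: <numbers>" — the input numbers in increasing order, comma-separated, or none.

input #1 (k=3, q=5, s=6): does not record B10=S
input #2 (k=1, q=3, s=5): does not record B10=S
input #3 (k=2, q=4, s=7): records B10=S
input #4 (k=1, q=1, s=8): records B10=S
input #5 (k=2, q=2, s=5): does not record B10=S
input #6 (k=3, q=5, s=7): does not record B10=S
input #7 (k=1, q=3, s=7): does not record B10=S
input #8 (k=3, q=3, s=7): does not record B10=S
input #9 (k=3, q=2, s=6): does not record B10=S
input #10 (k=1, q=1, s=7): does not record B10=S

Answer: 3, 4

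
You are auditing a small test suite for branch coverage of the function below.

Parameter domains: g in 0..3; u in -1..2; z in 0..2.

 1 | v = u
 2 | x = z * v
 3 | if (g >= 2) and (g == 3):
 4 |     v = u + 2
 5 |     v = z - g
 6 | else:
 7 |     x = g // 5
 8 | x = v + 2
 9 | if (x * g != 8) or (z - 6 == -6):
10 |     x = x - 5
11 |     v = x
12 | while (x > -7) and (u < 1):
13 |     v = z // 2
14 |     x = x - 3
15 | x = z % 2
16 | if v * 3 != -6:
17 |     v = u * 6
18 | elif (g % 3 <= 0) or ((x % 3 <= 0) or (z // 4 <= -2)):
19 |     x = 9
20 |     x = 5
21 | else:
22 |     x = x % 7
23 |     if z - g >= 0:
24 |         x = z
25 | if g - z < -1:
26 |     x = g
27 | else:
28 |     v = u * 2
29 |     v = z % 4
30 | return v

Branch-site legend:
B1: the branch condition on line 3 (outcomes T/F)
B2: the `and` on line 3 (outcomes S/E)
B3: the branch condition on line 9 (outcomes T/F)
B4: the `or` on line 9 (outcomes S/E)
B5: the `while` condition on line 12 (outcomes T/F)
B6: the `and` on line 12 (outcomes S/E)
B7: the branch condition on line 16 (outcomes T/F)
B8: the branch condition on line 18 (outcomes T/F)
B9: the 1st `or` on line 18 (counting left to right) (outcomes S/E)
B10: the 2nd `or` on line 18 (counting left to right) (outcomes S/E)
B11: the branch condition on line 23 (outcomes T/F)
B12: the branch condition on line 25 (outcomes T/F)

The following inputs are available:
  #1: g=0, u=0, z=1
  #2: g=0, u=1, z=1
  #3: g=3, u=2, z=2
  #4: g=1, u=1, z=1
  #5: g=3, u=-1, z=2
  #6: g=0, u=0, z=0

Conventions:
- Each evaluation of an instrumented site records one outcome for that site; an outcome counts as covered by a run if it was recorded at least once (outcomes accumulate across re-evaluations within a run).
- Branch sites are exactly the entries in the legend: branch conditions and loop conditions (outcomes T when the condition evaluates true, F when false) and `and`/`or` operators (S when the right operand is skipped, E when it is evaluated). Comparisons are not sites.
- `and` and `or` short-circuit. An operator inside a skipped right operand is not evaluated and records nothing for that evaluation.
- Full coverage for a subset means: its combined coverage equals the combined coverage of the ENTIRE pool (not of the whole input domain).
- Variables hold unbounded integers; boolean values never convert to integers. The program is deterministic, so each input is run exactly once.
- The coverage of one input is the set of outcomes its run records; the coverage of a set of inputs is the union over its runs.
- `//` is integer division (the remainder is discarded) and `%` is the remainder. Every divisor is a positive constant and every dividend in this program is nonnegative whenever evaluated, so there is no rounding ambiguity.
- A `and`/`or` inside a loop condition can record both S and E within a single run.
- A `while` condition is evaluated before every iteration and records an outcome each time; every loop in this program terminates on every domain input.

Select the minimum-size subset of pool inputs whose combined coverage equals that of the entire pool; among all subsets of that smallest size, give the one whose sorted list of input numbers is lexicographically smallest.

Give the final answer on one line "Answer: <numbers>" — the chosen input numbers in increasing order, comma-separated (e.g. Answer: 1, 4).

input #1, g=0, u=0, z=1: events B2->S, B1->F, B4->S, B3->T, B6->E, B5->T, B6->E, B5->T, B6->S, B5->F, B7->T, B12->F; outcomes B1=F, B2=S, B3=T, B4=S, B5=T, B5=F, B6=S, B6=E, B7=T, B12=F
input #2, g=0, u=1, z=1: events B2->S, B1->F, B4->S, B3->T, B6->E, B5->F, B7->F, B9->S, B8->T, B12->F; outcomes B1=F, B2=S, B3=T, B4=S, B5=F, B6=E, B7=F, B8=T, B9=S, B12=F
input #3, g=3, u=2, z=2: events B2->E, B1->T, B4->S, B3->T, B6->E, B5->F, B7->T, B12->F; outcomes B1=T, B2=E, B3=T, B4=S, B5=F, B6=E, B7=T, B12=F
input #4, g=1, u=1, z=1: events B2->S, B1->F, B4->S, B3->T, B6->E, B5->F, B7->F, B9->E, B10->E, B8->F, B11->T, B12->F; outcomes B1=F, B2=S, B3=T, B4=S, B5=F, B6=E, B7=F, B8=F, B9=E, B10=E, B11=T, B12=F
input #5, g=3, u=-1, z=2: events B2->E, B1->T, B4->S, B3->T, B6->E, B5->T, B6->S, B5->F, B7->T, B12->F; outcomes B1=T, B2=E, B3=T, B4=S, B5=T, B5=F, B6=S, B6=E, B7=T, B12=F
input #6, g=0, u=0, z=0: events B2->S, B1->F, B4->S, B3->T, B6->E, B5->T, B6->E, B5->T, B6->S, B5->F, B7->T, B12->F; outcomes B1=F, B2=S, B3=T, B4=S, B5=T, B5=F, B6=S, B6=E, B7=T, B12=F
union over all inputs: B1=T, B1=F, B2=S, B2=E, B3=T, B4=S, B5=T, B5=F, B6=S, B6=E, B7=T, B7=F, B8=T, B8=F, B9=S, B9=E, B10=E, B11=T, B12=F (19 outcomes)
checked all size-1 subsets: none covers 19 outcomes (max 12/19)
checked all size-2 subsets: none covers 19 outcomes (max 17/19)
at size 3, {2, 4, 5} reaches all 19 outcomes; every lexicographically earlier size-3 subset fails

Answer: 2, 4, 5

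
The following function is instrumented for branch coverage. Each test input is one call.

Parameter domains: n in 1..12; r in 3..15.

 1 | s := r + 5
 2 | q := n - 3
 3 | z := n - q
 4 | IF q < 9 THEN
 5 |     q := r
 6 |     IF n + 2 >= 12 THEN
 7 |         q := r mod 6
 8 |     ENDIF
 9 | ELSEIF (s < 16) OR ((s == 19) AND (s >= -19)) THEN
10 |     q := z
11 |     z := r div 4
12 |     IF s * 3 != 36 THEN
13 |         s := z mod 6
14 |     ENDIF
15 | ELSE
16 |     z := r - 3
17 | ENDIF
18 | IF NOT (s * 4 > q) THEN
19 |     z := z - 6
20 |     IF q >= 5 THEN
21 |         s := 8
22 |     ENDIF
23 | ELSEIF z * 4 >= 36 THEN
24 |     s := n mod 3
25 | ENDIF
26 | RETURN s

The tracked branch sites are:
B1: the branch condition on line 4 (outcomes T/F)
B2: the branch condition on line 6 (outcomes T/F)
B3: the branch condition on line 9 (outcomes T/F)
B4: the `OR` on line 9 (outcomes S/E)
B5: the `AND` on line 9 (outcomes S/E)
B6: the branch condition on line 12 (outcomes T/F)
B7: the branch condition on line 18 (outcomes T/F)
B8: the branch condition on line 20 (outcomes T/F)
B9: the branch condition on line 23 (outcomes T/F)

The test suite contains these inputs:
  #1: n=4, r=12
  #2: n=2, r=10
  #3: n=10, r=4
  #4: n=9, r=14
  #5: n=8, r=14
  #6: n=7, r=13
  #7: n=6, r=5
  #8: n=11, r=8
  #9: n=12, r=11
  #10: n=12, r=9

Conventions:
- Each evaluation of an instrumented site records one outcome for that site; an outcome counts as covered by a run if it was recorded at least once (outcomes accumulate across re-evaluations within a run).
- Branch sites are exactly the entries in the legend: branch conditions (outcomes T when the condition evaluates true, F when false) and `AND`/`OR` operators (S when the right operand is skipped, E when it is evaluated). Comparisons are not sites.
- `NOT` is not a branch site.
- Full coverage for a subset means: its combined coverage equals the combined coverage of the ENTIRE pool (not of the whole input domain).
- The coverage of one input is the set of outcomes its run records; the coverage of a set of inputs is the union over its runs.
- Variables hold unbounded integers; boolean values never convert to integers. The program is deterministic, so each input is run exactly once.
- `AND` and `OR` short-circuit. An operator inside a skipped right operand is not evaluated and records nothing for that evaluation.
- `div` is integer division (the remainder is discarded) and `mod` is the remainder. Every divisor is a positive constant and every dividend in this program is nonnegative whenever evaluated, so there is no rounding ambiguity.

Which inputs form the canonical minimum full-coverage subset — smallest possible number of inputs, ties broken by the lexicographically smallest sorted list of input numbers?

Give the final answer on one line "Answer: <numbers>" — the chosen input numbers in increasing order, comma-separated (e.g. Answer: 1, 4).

#1 (n=4, r=12) -> B1->T, B2->F, B7->F, B9->F; covered: B1=T, B2=F, B7=F, B9=F
#2 (n=2, r=10) -> B1->T, B2->F, B7->F, B9->F; covered: B1=T, B2=F, B7=F, B9=F
#3 (n=10, r=4) -> B1->T, B2->T, B7->F, B9->F; covered: B1=T, B2=T, B7=F, B9=F
#4 (n=9, r=14) -> B1->T, B2->F, B7->F, B9->F; covered: B1=T, B2=F, B7=F, B9=F
#5 (n=8, r=14) -> B1->T, B2->F, B7->F, B9->F; covered: B1=T, B2=F, B7=F, B9=F
#6 (n=7, r=13) -> B1->T, B2->F, B7->F, B9->F; covered: B1=T, B2=F, B7=F, B9=F
#7 (n=6, r=5) -> B1->T, B2->F, B7->F, B9->F; covered: B1=T, B2=F, B7=F, B9=F
#8 (n=11, r=8) -> B1->T, B2->T, B7->F, B9->F; covered: B1=T, B2=T, B7=F, B9=F
#9 (n=12, r=11) -> B1->F, B4->E, B5->S, B3->F, B7->F, B9->F; covered: B1=F, B3=F, B4=E, B5=S, B7=F, B9=F
#10 (n=12, r=9) -> B1->F, B4->S, B3->T, B6->T, B7->F, B9->F; covered: B1=F, B3=T, B4=S, B6=T, B7=F, B9=F
the full pool covers 12 outcomes: B1=T, B1=F, B2=T, B2=F, B3=T, B3=F, B4=S, B4=E, B5=S, B6=T, B7=F, B9=F
size 1 is not enough: best union over all size-1 subsets is 6/12
size 2 is not enough: best union over all size-2 subsets is 9/12
size 3 is not enough: best union over all size-3 subsets is 11/12
inputs {1, 3, 9, 10} (size 4) cover everything; no size-4 subset with a lexicographically smaller index list covers all 12

Answer: 1, 3, 9, 10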